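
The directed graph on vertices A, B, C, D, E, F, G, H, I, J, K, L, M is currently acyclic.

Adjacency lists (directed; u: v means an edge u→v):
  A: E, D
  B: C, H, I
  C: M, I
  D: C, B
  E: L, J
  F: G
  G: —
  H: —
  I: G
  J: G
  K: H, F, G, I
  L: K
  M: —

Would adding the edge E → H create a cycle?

Adding E→H creates a cycle iff H can already reach E.
Explore from H: no path reaches E. The graph stays acyclic.

No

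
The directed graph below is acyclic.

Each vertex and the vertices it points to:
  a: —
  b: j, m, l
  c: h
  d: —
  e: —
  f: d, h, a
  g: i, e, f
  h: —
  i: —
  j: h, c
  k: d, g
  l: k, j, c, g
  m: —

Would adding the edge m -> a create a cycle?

No

Adding m→a creates a cycle iff a can already reach m.
Explore from a: no path reaches m. The graph stays acyclic.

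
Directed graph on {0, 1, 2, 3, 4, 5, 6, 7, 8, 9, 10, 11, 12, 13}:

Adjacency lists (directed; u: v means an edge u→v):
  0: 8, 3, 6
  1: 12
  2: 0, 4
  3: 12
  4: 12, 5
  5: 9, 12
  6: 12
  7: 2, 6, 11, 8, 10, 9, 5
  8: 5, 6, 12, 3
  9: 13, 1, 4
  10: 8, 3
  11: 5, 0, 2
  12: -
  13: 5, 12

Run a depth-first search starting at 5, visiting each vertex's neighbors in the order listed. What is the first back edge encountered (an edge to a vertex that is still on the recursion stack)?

13→5

DFS from 5 (visiting each vertex's neighbors in the order listed); mark gray on enter, black on exit:
5 gray
  9 gray
    13 gray
      13→5: 5 is gray → back edge
First back edge: 13 → 5.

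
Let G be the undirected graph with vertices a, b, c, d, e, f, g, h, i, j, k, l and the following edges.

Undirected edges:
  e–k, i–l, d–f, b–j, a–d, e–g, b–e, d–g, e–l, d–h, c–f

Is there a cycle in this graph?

DFS, tracking each vertex's parent; an edge to a visited non-parent vertex closes a cycle.
Start from k:
visit k (parent –)
  visit e (parent k)
    visit b (parent e)
      visit j (parent b)
        j–b: parent, skip
      b–e: parent, skip
    visit g (parent e)
      visit d (parent g)
        visit h (parent d)
          h–d: parent, skip
        d–g: parent, skip
        visit f (parent d)
          f–d: parent, skip
          visit c (parent f)
            c–f: parent, skip
        visit a (parent d)
          a–d: parent, skip
      g–e: parent, skip
    visit l (parent e)
      visit i (parent l)
        i–l: parent, skip
      l–e: parent, skip
    e–k: parent, skip
No non-parent visited neighbor found — the graph is a forest.

No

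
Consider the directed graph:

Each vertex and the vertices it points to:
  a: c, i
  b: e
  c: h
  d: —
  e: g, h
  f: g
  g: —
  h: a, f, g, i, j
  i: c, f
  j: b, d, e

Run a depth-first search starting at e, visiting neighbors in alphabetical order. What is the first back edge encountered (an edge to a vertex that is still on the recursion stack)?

c->h

DFS from e (visiting neighbors in alphabetical order); mark gray on enter, black on exit:
e gray
  g gray
  g black
  h gray
    a gray
      c gray
        c→h: h is gray → back edge
First back edge: c → h.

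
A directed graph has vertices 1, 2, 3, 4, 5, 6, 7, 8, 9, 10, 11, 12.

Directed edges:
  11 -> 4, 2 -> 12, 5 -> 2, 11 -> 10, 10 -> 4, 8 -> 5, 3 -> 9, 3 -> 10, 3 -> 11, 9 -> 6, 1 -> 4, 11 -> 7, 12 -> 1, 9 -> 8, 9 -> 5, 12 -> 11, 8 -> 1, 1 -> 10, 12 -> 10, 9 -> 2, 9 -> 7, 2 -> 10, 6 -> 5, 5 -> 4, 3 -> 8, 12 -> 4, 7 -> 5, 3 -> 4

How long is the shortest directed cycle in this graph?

5

For each vertex v, BFS finds the shortest path from v back to v.
The shortest such closed walk is 11 → 7 → 5 → 2 → 12 → 11, length 5.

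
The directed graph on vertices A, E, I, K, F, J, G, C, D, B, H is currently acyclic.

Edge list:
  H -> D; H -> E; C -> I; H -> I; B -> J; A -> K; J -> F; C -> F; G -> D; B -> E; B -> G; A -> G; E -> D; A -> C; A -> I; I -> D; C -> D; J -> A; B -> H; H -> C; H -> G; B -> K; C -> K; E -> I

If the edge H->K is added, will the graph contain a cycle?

No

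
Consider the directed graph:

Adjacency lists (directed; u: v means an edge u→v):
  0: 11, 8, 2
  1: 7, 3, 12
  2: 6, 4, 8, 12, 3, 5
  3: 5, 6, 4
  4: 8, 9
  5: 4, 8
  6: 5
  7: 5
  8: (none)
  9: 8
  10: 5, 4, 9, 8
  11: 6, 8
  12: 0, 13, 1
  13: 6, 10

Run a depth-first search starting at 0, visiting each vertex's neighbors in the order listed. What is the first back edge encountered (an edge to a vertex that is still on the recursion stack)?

12→0

DFS from 0 (visiting each vertex's neighbors in the order listed); mark gray on enter, black on exit:
0 gray
  11 gray
    6 gray
      5 gray
        4 gray
          8 gray
          8 black
          9 gray
            9→8: 8 black — skip
          9 black
        4 black
        5→8: 8 black — skip
      5 black
    6 black
    11→8: 8 black — skip
  11 black
  0→8: 8 black — skip
  2 gray
    2→6: 6 black — skip
    2→4: 4 black — skip
    2→8: 8 black — skip
    12 gray
      12→0: 0 is gray → back edge
First back edge: 12 → 0.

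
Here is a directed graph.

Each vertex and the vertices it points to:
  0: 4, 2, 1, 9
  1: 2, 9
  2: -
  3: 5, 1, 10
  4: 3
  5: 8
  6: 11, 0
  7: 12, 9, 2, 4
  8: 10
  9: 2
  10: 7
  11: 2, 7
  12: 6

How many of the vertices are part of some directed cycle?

10

A vertex is on a directed cycle iff it belongs to a strongly connected component of size ≥ 2 (or has a self-loop).
The vertices on cycles are {0, 3, 4, 5, 6, 7, 8, 10, 11, 12} — 10 in total.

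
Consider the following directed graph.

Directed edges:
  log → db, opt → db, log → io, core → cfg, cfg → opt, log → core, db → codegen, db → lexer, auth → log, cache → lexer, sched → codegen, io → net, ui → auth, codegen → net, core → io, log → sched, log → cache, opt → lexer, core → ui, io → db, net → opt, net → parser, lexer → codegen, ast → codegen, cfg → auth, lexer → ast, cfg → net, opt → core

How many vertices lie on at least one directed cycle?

14

A vertex is on a directed cycle iff it belongs to a strongly connected component of size ≥ 2 (or has a self-loop).
The vertices on cycles are {db, io, ui, ast, cfg, log, net, opt, auth, core, cache, lexer, sched, codegen} — 14 in total.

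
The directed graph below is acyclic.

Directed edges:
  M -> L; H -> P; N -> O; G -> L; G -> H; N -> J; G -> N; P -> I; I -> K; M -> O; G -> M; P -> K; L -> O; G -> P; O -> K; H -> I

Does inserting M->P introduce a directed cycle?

Adding M→P creates a cycle iff P can already reach M.
Explore from P: no path reaches M. The graph stays acyclic.

No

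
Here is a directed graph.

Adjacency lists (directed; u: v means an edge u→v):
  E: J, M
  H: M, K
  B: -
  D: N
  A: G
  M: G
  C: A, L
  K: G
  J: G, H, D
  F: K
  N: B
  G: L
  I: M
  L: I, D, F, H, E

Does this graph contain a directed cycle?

DFS with white/gray/black marking, starting from M:
M gray
  G gray
    L gray
      I gray
        I→M: M is gray → back edge
Back edge found, so a cycle exists: M → G → L → I → M.

Yes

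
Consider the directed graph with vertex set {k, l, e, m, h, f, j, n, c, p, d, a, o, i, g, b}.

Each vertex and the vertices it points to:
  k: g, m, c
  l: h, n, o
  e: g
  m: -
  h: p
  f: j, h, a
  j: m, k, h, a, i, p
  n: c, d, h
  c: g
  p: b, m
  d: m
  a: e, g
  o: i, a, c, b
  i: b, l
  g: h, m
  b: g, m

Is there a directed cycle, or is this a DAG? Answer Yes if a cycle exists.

DFS with white/gray/black marking, starting from c:
c gray
  g gray
    h gray
      p gray
        b gray
          b→g: g is gray → back edge
Back edge found, so a cycle exists: g → h → p → b → g.

Yes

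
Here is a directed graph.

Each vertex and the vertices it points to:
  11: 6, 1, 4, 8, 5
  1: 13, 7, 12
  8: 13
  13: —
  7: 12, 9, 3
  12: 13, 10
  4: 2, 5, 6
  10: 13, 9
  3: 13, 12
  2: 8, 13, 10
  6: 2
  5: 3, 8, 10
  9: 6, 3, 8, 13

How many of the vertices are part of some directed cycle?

6

A vertex is on a directed cycle iff it belongs to a strongly connected component of size ≥ 2 (or has a self-loop).
The vertices on cycles are {2, 3, 6, 9, 10, 12} — 6 in total.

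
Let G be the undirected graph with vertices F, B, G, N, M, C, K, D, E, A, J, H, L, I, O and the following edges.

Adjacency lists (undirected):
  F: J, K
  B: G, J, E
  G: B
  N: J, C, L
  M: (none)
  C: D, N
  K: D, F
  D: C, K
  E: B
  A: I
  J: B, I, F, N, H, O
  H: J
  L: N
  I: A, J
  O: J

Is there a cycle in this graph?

DFS, tracking each vertex's parent; an edge to a visited non-parent vertex closes a cycle.
Start from A:
visit A (parent –)
  visit I (parent A)
    I–A: parent, skip
    visit J (parent I)
      visit B (parent J)
        visit G (parent B)
          G–B: parent, skip
        B–J: parent, skip
        visit E (parent B)
          E–B: parent, skip
      J–I: parent, skip
      visit F (parent J)
        F–J: parent, skip
        visit K (parent F)
          visit D (parent K)
            visit C (parent D)
              C–D: parent, skip
              visit N (parent C)
                N–J: J visited and ≠ parent → cycle
Cycle: J – F – K – D – C – N – J.

Yes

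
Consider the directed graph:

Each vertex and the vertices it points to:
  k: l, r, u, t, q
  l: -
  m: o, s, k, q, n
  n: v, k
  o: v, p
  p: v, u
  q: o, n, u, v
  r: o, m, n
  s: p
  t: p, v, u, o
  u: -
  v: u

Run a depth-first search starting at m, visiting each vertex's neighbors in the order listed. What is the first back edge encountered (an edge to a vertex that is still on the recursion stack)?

r->m

DFS from m (visiting each vertex's neighbors in the order listed); mark gray on enter, black on exit:
m gray
  o gray
    v gray
      u gray
      u black
    v black
    p gray
      p→v: v black — skip
      p→u: u black — skip
    p black
  o black
  s gray
    s→p: p black — skip
  s black
  k gray
    l gray
    l black
    r gray
      r→o: o black — skip
      r→m: m is gray → back edge
First back edge: r → m.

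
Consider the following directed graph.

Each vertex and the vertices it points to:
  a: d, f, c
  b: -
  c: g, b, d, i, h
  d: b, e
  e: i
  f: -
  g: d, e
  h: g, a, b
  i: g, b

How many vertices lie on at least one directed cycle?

A vertex is on a directed cycle iff it belongs to a strongly connected component of size ≥ 2 (or has a self-loop).
The vertices on cycles are {a, c, d, e, g, h, i} — 7 in total.

7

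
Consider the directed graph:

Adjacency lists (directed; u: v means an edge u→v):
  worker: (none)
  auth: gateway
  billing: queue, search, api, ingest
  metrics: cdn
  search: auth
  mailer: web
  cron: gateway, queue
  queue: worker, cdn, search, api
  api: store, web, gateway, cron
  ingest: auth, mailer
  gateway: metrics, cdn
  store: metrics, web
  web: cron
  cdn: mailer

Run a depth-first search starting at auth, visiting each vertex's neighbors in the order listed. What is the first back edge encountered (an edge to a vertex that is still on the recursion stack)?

DFS from auth (visiting each vertex's neighbors in the order listed); mark gray on enter, black on exit:
auth gray
  gateway gray
    metrics gray
      cdn gray
        mailer gray
          web gray
            cron gray
              cron→gateway: gateway is gray → back edge
First back edge: cron → gateway.

cron->gateway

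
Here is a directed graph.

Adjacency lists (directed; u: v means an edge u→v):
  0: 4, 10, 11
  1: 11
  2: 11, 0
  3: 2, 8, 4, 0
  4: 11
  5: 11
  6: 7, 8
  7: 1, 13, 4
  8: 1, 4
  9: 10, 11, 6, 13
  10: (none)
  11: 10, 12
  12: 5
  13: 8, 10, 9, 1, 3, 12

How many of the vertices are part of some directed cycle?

A vertex is on a directed cycle iff it belongs to a strongly connected component of size ≥ 2 (or has a self-loop).
The vertices on cycles are {5, 6, 7, 9, 11, 12, 13} — 7 in total.

7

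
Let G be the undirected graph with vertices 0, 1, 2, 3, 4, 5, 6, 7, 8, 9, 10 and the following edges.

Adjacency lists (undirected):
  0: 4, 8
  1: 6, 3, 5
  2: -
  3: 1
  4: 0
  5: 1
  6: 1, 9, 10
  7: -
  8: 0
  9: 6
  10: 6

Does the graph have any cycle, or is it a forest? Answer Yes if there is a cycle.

DFS, tracking each vertex's parent; an edge to a visited non-parent vertex closes a cycle.
Start from 10:
visit 10 (parent –)
  visit 6 (parent 10)
    visit 1 (parent 6)
      1–6: parent, skip
      visit 3 (parent 1)
        3–1: parent, skip
      visit 5 (parent 1)
        5–1: parent, skip
    visit 9 (parent 6)
      9–6: parent, skip
    6–10: parent, skip
visit 0 (parent –)
  visit 4 (parent 0)
    4–0: parent, skip
  visit 8 (parent 0)
    8–0: parent, skip
visit 2 (parent –)
visit 7 (parent –)
No non-parent visited neighbor found — the graph is a forest.

No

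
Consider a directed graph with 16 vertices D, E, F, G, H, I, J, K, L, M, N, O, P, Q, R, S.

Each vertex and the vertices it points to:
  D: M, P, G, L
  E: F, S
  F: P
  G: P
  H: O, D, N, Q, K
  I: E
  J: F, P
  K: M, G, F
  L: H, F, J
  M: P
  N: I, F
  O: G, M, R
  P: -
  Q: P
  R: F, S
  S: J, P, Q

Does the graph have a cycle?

Yes

DFS with white/gray/black marking, starting from J:
J gray
  F gray
    P gray
    P black
  F black
  J→P: P black — skip
J black
D gray
  M gray
    M→P: P black — skip
  M black
  D→P: P black — skip
  G gray
    G→P: P black — skip
  G black
  L gray
    H gray
      O gray
        O→G: G black — skip
        O→M: M black — skip
        R gray
          R→F: F black — skip
          S gray
            S→J: J black — skip
            S→P: P black — skip
            Q gray
              Q→P: P black — skip
            Q black
          S black
        R black
      O black
      H→D: D is gray → back edge
Back edge found, so a cycle exists: D → L → H → D.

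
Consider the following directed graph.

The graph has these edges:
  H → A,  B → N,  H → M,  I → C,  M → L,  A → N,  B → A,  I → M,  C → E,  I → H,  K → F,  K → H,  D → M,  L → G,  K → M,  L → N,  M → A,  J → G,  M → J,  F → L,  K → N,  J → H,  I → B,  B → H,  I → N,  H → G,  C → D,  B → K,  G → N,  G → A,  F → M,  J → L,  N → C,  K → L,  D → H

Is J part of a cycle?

Yes

J is on a cycle iff J can reach itself via ≥1 edge.
J → H → M → J — yes.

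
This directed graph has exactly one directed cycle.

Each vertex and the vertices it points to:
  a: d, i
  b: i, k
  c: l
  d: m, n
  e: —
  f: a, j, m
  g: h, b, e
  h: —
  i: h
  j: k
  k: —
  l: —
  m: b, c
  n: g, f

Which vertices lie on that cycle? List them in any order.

a, d, f, n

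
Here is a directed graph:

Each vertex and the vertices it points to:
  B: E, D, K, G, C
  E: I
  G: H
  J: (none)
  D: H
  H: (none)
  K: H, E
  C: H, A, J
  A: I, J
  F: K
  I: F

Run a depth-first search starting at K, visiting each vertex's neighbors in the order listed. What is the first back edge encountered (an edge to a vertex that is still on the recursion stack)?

F->K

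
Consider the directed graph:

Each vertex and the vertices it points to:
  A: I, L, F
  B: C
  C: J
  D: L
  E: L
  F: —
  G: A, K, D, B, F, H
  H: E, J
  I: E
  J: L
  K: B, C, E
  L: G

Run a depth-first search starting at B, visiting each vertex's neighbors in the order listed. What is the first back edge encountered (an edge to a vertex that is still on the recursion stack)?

E->L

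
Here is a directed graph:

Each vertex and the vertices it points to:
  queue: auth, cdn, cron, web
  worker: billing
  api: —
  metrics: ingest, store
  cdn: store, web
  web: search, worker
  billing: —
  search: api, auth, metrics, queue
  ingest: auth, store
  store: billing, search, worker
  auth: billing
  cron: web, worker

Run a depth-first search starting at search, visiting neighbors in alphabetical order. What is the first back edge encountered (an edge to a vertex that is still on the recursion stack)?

DFS from search (visiting neighbors in alphabetical order); mark gray on enter, black on exit:
search gray
  api gray
  api black
  auth gray
    billing gray
    billing black
  auth black
  metrics gray
    ingest gray
      ingest→auth: auth black — skip
      store gray
        store→billing: billing black — skip
        store→search: search is gray → back edge
First back edge: store → search.

store→search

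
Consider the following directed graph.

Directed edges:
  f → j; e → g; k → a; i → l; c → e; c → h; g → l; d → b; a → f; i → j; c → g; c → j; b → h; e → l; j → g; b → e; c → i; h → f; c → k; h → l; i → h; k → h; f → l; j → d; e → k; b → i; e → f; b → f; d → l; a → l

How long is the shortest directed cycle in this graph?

4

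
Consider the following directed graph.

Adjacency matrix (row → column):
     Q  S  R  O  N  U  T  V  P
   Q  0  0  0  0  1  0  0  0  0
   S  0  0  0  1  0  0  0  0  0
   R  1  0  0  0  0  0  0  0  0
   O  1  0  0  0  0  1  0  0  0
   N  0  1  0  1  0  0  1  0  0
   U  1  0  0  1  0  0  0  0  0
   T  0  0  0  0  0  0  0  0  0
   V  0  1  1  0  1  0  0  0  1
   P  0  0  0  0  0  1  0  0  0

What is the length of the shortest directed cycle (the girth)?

2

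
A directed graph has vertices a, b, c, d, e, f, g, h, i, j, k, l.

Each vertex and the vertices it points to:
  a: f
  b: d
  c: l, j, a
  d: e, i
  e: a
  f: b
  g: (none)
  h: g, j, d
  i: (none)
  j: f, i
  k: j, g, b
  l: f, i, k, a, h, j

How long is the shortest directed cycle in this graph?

For each vertex v, BFS finds the shortest path from v back to v.
The shortest such closed walk is d → e → a → f → b → d, length 5.

5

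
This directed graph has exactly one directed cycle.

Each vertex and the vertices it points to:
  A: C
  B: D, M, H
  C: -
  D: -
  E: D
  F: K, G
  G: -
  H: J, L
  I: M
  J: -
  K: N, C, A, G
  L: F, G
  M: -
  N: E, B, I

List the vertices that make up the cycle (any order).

DFS with gray/black marking from K:
K gray
  N gray
    E gray
      D gray
      D black
    E black
    B gray
      B→D: D black — skip
      M gray
      M black
      H gray
        J gray
        J black
        L gray
          F gray
            F→K: K is gray → back edge
Back edge closes the cycle K → N → B → H → L → F → K; its vertices are {B, F, H, K, L, N}.

B, F, H, K, L, N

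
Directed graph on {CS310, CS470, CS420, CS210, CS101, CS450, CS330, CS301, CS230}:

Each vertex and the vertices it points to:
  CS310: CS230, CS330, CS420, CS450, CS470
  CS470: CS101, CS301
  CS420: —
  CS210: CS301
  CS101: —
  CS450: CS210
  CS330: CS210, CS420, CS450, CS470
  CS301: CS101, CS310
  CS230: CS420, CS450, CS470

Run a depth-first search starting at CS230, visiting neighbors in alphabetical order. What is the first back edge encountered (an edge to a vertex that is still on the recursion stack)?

CS310→CS230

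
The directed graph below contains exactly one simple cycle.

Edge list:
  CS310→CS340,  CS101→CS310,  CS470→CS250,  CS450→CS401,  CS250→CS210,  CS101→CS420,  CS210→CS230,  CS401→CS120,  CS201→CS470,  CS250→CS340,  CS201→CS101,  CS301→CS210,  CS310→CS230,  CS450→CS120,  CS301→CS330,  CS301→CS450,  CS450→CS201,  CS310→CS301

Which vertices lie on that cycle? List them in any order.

CS101, CS201, CS301, CS310, CS450

DFS with gray/black marking from CS301:
CS301 gray
  CS210 gray
    CS230 gray
    CS230 black
  CS210 black
  CS330 gray
  CS330 black
  CS450 gray
    CS201 gray
      CS470 gray
        CS250 gray
          CS340 gray
          CS340 black
          CS250→CS210: CS210 black — skip
        CS250 black
      CS470 black
      CS101 gray
        CS420 gray
        CS420 black
        CS310 gray
          CS310→CS340: CS340 black — skip
          CS310→CS230: CS230 black — skip
          CS310→CS301: CS301 is gray → back edge
Back edge closes the cycle CS301 → CS450 → CS201 → CS101 → CS310 → CS301; its vertices are {CS101, CS201, CS301, CS310, CS450}.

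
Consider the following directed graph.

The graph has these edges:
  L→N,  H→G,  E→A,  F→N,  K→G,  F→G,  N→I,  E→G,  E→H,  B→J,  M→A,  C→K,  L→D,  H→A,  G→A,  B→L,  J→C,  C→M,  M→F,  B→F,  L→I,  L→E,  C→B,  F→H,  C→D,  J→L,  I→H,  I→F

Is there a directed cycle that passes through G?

No

G lies on a cycle iff there is a path from G back to itself.
Exploring from G, it never reaches itself; equivalently, its strongly connected component is a singleton.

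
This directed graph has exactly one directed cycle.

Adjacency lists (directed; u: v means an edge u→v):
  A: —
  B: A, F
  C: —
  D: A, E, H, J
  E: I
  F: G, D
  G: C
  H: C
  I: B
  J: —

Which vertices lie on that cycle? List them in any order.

DFS with gray/black marking from F:
F gray
  G gray
    C gray
    C black
  G black
  D gray
    A gray
    A black
    E gray
      I gray
        B gray
          B→A: A black — skip
          B→F: F is gray → back edge
Back edge closes the cycle F → D → E → I → B → F; its vertices are {B, D, E, F, I}.

B, D, E, F, I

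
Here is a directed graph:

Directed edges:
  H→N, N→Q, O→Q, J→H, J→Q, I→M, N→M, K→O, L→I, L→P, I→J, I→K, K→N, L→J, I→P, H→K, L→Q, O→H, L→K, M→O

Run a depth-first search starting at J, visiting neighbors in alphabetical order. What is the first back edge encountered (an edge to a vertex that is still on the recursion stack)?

DFS from J (visiting neighbors in alphabetical order); mark gray on enter, black on exit:
J gray
  H gray
    K gray
      N gray
        M gray
          O gray
            O→H: H is gray → back edge
First back edge: O → H.

O→H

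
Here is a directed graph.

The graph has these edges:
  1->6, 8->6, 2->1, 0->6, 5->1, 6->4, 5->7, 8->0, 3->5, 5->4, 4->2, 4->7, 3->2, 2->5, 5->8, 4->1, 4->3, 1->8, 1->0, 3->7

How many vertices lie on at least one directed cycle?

8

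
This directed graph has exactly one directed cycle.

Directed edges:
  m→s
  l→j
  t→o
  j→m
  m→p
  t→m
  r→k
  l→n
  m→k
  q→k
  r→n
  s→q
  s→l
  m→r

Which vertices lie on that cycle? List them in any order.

j, l, m, s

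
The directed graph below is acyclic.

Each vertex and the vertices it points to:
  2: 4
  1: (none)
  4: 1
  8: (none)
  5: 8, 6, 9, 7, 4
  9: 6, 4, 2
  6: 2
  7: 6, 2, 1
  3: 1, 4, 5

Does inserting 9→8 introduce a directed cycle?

No

Adding 9→8 creates a cycle iff 8 can already reach 9.
Explore from 8: no path reaches 9. The graph stays acyclic.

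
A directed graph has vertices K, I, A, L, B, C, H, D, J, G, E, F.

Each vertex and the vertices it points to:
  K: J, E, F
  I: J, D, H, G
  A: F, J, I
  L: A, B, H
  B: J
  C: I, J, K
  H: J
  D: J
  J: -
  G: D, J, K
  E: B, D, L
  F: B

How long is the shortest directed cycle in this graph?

For each vertex v, BFS finds the shortest path from v back to v.
The shortest such closed walk is K → E → L → A → I → G → K, length 6.

6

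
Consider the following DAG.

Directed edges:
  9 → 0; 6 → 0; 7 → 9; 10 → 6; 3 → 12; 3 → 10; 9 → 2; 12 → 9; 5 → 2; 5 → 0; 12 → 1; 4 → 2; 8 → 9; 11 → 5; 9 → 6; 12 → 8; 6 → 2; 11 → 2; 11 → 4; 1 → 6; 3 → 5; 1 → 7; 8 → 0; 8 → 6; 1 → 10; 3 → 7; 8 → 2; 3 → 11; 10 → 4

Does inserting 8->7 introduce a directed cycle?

No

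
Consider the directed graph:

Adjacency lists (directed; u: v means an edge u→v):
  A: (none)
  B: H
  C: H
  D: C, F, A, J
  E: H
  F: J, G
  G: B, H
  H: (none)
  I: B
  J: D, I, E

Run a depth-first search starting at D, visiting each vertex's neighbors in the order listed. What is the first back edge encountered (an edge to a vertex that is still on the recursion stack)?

J->D

DFS from D (visiting each vertex's neighbors in the order listed); mark gray on enter, black on exit:
D gray
  C gray
    H gray
    H black
  C black
  F gray
    J gray
      J→D: D is gray → back edge
First back edge: J → D.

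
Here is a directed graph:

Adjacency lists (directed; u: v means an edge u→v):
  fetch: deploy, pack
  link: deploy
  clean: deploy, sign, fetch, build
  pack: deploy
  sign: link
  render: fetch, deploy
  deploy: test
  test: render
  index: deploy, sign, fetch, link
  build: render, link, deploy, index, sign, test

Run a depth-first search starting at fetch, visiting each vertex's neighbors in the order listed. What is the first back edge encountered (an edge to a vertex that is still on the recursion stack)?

DFS from fetch (visiting each vertex's neighbors in the order listed); mark gray on enter, black on exit:
fetch gray
  deploy gray
    test gray
      render gray
        render→fetch: fetch is gray → back edge
First back edge: render → fetch.

render->fetch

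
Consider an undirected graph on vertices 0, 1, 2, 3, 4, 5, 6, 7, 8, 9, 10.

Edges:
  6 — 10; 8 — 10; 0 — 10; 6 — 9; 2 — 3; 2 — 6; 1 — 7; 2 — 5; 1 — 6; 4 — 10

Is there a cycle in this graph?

No

DFS, tracking each vertex's parent; an edge to a visited non-parent vertex closes a cycle.
Start from 5:
visit 5 (parent –)
  visit 2 (parent 5)
    visit 6 (parent 2)
      visit 9 (parent 6)
        9–6: parent, skip
      6–2: parent, skip
      visit 10 (parent 6)
        10–6: parent, skip
        visit 4 (parent 10)
          4–10: parent, skip
        visit 8 (parent 10)
          8–10: parent, skip
        visit 0 (parent 10)
          0–10: parent, skip
      visit 1 (parent 6)
        visit 7 (parent 1)
          7–1: parent, skip
        1–6: parent, skip
    2–5: parent, skip
    visit 3 (parent 2)
      3–2: parent, skip
No non-parent visited neighbor found — the graph is a forest.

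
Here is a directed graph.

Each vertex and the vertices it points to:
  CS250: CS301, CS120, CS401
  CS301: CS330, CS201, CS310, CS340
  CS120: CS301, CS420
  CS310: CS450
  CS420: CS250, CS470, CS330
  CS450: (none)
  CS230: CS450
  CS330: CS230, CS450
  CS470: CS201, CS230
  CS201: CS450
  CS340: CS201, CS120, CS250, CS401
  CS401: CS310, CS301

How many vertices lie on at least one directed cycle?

6

A vertex is on a directed cycle iff it belongs to a strongly connected component of size ≥ 2 (or has a self-loop).
The vertices on cycles are {CS120, CS250, CS301, CS340, CS401, CS420} — 6 in total.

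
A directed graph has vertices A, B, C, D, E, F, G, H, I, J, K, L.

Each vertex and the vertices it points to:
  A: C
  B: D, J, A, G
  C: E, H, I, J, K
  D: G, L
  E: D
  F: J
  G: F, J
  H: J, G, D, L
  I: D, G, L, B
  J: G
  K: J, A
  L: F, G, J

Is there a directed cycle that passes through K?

Yes

K is on a cycle iff K can reach itself via ≥1 edge.
K → A → C → K — yes.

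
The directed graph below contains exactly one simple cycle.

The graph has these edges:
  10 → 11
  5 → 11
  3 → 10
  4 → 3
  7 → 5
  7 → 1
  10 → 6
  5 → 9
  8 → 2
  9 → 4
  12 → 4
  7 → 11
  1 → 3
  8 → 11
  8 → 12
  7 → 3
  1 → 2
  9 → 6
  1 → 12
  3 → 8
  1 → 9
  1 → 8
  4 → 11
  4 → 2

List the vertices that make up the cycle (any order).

DFS with gray/black marking from 3:
3 gray
  10 gray
    6 gray
    6 black
    11 gray
    11 black
  10 black
  8 gray
    12 gray
      4 gray
        4→11: 11 black — skip
        2 gray
        2 black
        4→3: 3 is gray → back edge
Back edge closes the cycle 3 → 8 → 12 → 4 → 3; its vertices are {3, 4, 8, 12}.

3, 4, 8, 12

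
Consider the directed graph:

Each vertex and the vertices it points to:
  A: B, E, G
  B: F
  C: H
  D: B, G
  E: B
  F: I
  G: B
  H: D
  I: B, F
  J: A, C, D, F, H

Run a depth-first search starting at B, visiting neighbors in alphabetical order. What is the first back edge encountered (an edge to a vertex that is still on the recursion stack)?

DFS from B (visiting neighbors in alphabetical order); mark gray on enter, black on exit:
B gray
  F gray
    I gray
      I→B: B is gray → back edge
First back edge: I → B.

I→B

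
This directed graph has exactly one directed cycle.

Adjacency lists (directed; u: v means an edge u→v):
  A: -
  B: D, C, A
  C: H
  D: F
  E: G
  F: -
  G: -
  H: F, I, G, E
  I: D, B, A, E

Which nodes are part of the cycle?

B, C, H, I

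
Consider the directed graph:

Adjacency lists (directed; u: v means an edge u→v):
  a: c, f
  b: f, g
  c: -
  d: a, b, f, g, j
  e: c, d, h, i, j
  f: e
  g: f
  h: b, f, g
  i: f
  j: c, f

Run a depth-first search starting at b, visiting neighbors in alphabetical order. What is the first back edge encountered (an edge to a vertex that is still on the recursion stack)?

DFS from b (visiting neighbors in alphabetical order); mark gray on enter, black on exit:
b gray
  f gray
    e gray
      c gray
      c black
      d gray
        a gray
          a→c: c black — skip
          a→f: f is gray → back edge
First back edge: a → f.

a->f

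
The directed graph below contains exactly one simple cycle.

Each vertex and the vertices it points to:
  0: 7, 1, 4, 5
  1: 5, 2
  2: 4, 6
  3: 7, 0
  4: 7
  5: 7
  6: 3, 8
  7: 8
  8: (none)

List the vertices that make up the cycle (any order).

0, 1, 2, 3, 6

DFS with gray/black marking from 6:
6 gray
  3 gray
    7 gray
      8 gray
      8 black
    7 black
    0 gray
      0→7: 7 black — skip
      1 gray
        5 gray
          5→7: 7 black — skip
        5 black
        2 gray
          4 gray
            4→7: 7 black — skip
          4 black
          2→6: 6 is gray → back edge
Back edge closes the cycle 6 → 3 → 0 → 1 → 2 → 6; its vertices are {0, 1, 2, 3, 6}.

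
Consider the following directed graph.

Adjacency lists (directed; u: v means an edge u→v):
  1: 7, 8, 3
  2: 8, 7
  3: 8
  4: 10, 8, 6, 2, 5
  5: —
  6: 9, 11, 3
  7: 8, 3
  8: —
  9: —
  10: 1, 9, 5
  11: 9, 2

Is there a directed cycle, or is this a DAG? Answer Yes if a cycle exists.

No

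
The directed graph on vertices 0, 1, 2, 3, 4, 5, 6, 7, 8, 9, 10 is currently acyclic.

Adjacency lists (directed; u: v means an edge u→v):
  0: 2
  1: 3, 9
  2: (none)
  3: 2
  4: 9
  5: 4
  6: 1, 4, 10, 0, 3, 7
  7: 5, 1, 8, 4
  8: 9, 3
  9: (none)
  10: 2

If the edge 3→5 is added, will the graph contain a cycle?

No

Adding 3→5 creates a cycle iff 5 can already reach 3.
Explore from 5: no path reaches 3. The graph stays acyclic.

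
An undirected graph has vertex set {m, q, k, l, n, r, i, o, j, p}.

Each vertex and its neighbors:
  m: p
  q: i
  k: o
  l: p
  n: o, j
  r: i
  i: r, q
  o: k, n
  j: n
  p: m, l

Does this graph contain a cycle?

DFS, tracking each vertex's parent; an edge to a visited non-parent vertex closes a cycle.
Start from m:
visit m (parent –)
  visit p (parent m)
    p–m: parent, skip
    visit l (parent p)
      l–p: parent, skip
visit q (parent –)
  visit i (parent q)
    visit r (parent i)
      r–i: parent, skip
    i–q: parent, skip
visit k (parent –)
  visit o (parent k)
    o–k: parent, skip
    visit n (parent o)
      n–o: parent, skip
      visit j (parent n)
        j–n: parent, skip
No non-parent visited neighbor found — the graph is a forest.

No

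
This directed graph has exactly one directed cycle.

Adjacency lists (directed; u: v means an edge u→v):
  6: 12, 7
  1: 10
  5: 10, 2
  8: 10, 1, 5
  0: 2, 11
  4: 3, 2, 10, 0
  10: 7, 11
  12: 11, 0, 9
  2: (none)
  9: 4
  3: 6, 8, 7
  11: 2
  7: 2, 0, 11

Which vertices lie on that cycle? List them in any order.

DFS with gray/black marking from 4:
4 gray
  3 gray
    6 gray
      12 gray
        11 gray
          2 gray
          2 black
        11 black
        0 gray
          0→2: 2 black — skip
          0→11: 11 black — skip
        0 black
        9 gray
          9→4: 4 is gray → back edge
Back edge closes the cycle 4 → 3 → 6 → 12 → 9 → 4; its vertices are {3, 4, 6, 9, 12}.

3, 4, 6, 9, 12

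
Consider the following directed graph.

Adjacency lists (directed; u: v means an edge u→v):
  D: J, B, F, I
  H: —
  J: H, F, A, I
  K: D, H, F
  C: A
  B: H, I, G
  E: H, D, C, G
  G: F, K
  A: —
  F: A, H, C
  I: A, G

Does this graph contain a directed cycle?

DFS with white/gray/black marking, starting from J:
J gray
  H gray
  H black
  F gray
    A gray
    A black
    F→H: H black — skip
    C gray
      C→A: A black — skip
    C black
  F black
  J→A: A black — skip
  I gray
    I→A: A black — skip
    G gray
      G→F: F black — skip
      K gray
        D gray
          D→J: J is gray → back edge
Back edge found, so a cycle exists: J → I → G → K → D → J.

Yes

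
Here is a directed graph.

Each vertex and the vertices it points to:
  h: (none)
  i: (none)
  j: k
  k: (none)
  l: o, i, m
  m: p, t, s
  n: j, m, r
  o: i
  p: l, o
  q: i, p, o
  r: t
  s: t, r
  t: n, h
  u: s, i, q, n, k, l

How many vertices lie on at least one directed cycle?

7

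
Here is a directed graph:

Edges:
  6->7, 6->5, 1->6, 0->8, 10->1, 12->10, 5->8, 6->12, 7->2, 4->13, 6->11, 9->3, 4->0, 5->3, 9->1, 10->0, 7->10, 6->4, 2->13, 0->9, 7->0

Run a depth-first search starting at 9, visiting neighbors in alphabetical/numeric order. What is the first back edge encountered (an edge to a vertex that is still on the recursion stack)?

0->9

DFS from 9 (visiting neighbors in alphabetical/numeric order); mark gray on enter, black on exit:
9 gray
  1 gray
    6 gray
      4 gray
        0 gray
          8 gray
          8 black
          0→9: 9 is gray → back edge
First back edge: 0 → 9.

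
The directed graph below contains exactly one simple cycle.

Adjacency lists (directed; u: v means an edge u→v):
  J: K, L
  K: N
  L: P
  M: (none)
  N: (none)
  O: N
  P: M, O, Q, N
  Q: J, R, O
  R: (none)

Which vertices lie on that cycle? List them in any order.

J, L, P, Q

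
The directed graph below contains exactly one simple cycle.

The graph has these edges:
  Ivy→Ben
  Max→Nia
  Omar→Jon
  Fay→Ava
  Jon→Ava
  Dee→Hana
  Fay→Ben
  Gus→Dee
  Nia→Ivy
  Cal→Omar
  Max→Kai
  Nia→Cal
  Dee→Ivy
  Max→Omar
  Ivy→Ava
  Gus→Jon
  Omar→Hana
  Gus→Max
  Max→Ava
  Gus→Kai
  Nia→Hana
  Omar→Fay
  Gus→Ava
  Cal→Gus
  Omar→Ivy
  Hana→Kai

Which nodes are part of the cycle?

DFS with gray/black marking from Cal:
Cal gray
  Gus gray
    Jon gray
      Ava gray
      Ava black
    Jon black
    Max gray
      Nia gray
        Hana gray
          Kai gray
          Kai black
        Hana black
        Ivy gray
          Ben gray
          Ben black
          Ivy→Ava: Ava black — skip
        Ivy black
        Nia→Cal: Cal is gray → back edge
Back edge closes the cycle Cal → Gus → Max → Nia → Cal; its vertices are {Cal, Gus, Max, Nia}.

Cal, Gus, Max, Nia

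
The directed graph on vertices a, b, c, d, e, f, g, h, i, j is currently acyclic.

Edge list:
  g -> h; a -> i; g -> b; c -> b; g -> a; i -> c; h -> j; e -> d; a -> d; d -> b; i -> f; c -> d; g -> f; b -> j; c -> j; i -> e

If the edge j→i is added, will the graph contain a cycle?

Adding j→i creates a cycle iff i can already reach j.
Path from i: i → c → j.
So i → … → j → i is a cycle.

Yes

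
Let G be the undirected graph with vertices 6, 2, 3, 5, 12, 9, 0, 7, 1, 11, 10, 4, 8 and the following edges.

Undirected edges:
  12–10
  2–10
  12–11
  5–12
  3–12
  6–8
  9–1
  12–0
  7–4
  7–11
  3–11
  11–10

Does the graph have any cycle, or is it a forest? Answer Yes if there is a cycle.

Yes

DFS, tracking each vertex's parent; an edge to a visited non-parent vertex closes a cycle.
Start from 5:
visit 5 (parent –)
  visit 12 (parent 5)
    visit 0 (parent 12)
      0–12: parent, skip
    visit 3 (parent 12)
      3–12: parent, skip
      visit 11 (parent 3)
        11–12: 12 visited and ≠ parent → cycle
Cycle: 12 – 3 – 11 – 12.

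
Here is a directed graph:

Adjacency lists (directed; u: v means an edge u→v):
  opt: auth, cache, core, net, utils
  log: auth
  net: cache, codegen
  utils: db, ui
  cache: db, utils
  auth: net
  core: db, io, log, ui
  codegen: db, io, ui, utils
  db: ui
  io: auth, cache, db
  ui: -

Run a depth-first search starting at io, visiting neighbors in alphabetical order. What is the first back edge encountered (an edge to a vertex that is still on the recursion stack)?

codegen→io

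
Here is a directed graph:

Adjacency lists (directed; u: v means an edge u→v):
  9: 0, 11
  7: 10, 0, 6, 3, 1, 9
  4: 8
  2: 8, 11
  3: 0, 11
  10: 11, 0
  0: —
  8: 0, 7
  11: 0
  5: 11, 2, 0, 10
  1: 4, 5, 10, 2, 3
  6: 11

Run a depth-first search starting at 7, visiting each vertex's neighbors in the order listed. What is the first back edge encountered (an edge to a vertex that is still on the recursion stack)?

DFS from 7 (visiting each vertex's neighbors in the order listed); mark gray on enter, black on exit:
7 gray
  10 gray
    11 gray
      0 gray
      0 black
    11 black
    10→0: 0 black — skip
  10 black
  7→0: 0 black — skip
  6 gray
    6→11: 11 black — skip
  6 black
  3 gray
    3→0: 0 black — skip
    3→11: 11 black — skip
  3 black
  1 gray
    4 gray
      8 gray
        8→0: 0 black — skip
        8→7: 7 is gray → back edge
First back edge: 8 → 7.

8→7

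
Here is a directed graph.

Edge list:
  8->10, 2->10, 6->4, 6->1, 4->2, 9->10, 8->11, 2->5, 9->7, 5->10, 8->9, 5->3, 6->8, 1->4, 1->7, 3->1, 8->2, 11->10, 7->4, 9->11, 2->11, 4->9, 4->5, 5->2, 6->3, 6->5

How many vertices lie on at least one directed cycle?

A vertex is on a directed cycle iff it belongs to a strongly connected component of size ≥ 2 (or has a self-loop).
The vertices on cycles are {1, 2, 3, 4, 5, 7, 9} — 7 in total.

7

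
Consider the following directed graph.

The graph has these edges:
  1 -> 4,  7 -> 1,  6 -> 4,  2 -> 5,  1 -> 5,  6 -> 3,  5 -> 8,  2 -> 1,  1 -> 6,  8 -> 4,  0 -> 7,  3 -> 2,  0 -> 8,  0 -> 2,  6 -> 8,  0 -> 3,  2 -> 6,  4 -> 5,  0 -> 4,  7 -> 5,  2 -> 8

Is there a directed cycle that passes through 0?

0 lies on a cycle iff there is a path from 0 back to itself.
Exploring from 0, it never reaches itself; equivalently, its strongly connected component is a singleton.

No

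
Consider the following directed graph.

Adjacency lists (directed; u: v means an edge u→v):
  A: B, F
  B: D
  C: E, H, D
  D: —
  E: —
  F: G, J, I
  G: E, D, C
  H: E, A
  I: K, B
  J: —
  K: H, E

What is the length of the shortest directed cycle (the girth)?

5

For each vertex v, BFS finds the shortest path from v back to v.
The shortest such closed walk is A → F → G → C → H → A, length 5.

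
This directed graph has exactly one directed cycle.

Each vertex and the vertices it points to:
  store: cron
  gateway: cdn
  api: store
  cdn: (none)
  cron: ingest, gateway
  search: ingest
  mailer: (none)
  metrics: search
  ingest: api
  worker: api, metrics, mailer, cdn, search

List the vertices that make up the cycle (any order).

api, cron, store, ingest

DFS with gray/black marking from api:
api gray
  store gray
    cron gray
      ingest gray
        ingest→api: api is gray → back edge
Back edge closes the cycle api → store → cron → ingest → api; its vertices are {api, cron, store, ingest}.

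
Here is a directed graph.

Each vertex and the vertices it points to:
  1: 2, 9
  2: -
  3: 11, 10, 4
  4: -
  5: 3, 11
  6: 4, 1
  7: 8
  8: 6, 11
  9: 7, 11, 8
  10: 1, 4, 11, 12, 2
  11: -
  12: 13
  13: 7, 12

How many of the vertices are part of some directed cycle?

A vertex is on a directed cycle iff it belongs to a strongly connected component of size ≥ 2 (or has a self-loop).
The vertices on cycles are {1, 6, 7, 8, 9, 12, 13} — 7 in total.

7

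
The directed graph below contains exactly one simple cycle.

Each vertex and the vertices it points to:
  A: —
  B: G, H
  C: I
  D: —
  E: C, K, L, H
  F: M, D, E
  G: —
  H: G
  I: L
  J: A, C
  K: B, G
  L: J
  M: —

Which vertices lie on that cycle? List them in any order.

C, I, J, L

DFS with gray/black marking from L:
L gray
  J gray
    A gray
    A black
    C gray
      I gray
        I→L: L is gray → back edge
Back edge closes the cycle L → J → C → I → L; its vertices are {C, I, J, L}.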